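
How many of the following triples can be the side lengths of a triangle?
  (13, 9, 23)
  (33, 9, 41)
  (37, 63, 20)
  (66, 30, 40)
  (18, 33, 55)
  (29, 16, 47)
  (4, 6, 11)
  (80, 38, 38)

2

(9,13,23): 9+13 ≤ 23 → not valid
(9,33,41): 9+33 > 41 → valid
(20,37,63): 20+37 ≤ 63 → not valid
(30,40,66): 30+40 > 66 → valid
(18,33,55): 18+33 ≤ 55 → not valid
(16,29,47): 16+29 ≤ 47 → not valid
(4,6,11): 4+6 ≤ 11 → not valid
(38,38,80): 38+38 ≤ 80 → not valid
2 of the 8 triples form a triangle.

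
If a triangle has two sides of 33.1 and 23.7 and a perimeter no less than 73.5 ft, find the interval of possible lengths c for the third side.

Triangle inequality alone gives 9.4 < c < 56.8.
The perimeter condition gives c ≥ 73.5 − 33.1 − 23.7 = 16.7.
Intersecting the two: 16.7 ≤ c < 56.8.

16.7 ≤ c < 56.8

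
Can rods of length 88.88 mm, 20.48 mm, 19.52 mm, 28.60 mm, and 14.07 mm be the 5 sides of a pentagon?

For a pentagon, each side must be shorter than the sum of the others.
Here the longest side is 88.88, but the remaining 4 sides sum to only 82.67.

No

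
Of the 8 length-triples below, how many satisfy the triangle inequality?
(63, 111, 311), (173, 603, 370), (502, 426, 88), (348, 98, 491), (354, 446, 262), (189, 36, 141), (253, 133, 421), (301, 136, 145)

2

(63,111,311): 63+111 ≤ 311 → not valid
(173,370,603): 173+370 ≤ 603 → not valid
(88,426,502): 88+426 > 502 → valid
(98,348,491): 98+348 ≤ 491 → not valid
(262,354,446): 262+354 > 446 → valid
(36,141,189): 36+141 ≤ 189 → not valid
(133,253,421): 133+253 ≤ 421 → not valid
(136,145,301): 136+145 ≤ 301 → not valid
2 of the 8 triples form a triangle.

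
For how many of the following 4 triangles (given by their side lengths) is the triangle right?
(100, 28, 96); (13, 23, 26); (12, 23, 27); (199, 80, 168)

1

(100,28,96): 28²+96² = 10000 = 100² → right
(13,23,26): 13²+23² = 698 > 676 = 26² → acute
(12,23,27): 12²+23² = 673 < 729 = 27² → obtuse
(199,80,168): 80²+168² = 34624 < 39601 = 199² → obtuse
1 of the 4 is right.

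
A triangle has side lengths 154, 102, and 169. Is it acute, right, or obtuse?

Compare the square of the longest side to the sum of squares of the other two: 102² + 154² = 34120 > 28561 = 169².

acute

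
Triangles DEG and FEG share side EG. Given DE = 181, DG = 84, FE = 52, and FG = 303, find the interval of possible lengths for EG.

251 < EG < 265

From triangle DEG: |181 − 84| < EG < 181 + 84, i.e. 97 < EG < 265.
From triangle FEG: 251 < EG < 355.
Both must hold, so EG lies in the intersection.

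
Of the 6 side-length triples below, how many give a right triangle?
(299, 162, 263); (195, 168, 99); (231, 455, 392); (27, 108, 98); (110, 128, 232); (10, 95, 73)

2

(299,162,263): 162²+263² = 95413 > 89401 = 299² → acute
(195,168,99): 99²+168² = 38025 = 195² → right
(231,455,392): 231²+392² = 207025 = 455² → right
(27,108,98): 27²+98² = 10333 < 11664 = 108² → obtuse
(110,128,232): 110²+128² = 28484 < 53824 = 232² → obtuse
(10,95,73): 10+73 ≤ 95, not a triangle
2 of the 6 are right.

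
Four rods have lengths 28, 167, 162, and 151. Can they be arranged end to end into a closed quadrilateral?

Yes

A quadrilateral exists iff every side is shorter than the sum of the others — equivalently, the longest side is less than the sum of the rest.
Longest side 167 < 341 (sum of the remaining 3), so yes.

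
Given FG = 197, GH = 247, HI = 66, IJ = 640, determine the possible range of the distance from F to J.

The maximum is all hops collinear in one direction: 197 + 247 + 66 + 640 = 1150.
The longest hop is 640; the others sum to 510. Folding the others back against it leaves at least 640 − 510 = 130.

130 ≤ FJ ≤ 1150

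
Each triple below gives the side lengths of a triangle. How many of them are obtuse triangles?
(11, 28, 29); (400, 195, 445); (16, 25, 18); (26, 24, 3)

(11,28,29): 11²+28² = 905 > 841 = 29² → acute
(400,195,445): 195²+400² = 198025 = 445² → right
(16,25,18): 16²+18² = 580 < 625 = 25² → obtuse
(26,24,3): 3²+24² = 585 < 676 = 26² → obtuse
2 of the 4 are obtuse.

2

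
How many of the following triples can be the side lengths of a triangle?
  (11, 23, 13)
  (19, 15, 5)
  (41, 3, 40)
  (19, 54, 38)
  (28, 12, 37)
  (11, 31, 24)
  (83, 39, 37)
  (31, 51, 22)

7

(11,13,23): 11+13 > 23 → valid
(5,15,19): 5+15 > 19 → valid
(3,40,41): 3+40 > 41 → valid
(19,38,54): 19+38 > 54 → valid
(12,28,37): 12+28 > 37 → valid
(11,24,31): 11+24 > 31 → valid
(37,39,83): 37+39 ≤ 83 → not valid
(22,31,51): 22+31 > 51 → valid
7 of the 8 triples form a triangle.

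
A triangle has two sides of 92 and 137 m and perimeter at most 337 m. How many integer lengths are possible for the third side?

Triangle inequality: 45 < x < 229. Perimeter ≤ 337 gives x ≤ 337 − 92 − 137 = 108.
So 45 < x ≤ 108; integers 46 through 108: 63 values.

63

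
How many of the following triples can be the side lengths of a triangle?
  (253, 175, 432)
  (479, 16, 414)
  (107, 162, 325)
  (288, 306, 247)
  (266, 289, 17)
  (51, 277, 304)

(175,253,432): 175+253 ≤ 432 → not valid
(16,414,479): 16+414 ≤ 479 → not valid
(107,162,325): 107+162 ≤ 325 → not valid
(247,288,306): 247+288 > 306 → valid
(17,266,289): 17+266 ≤ 289 → not valid
(51,277,304): 51+277 > 304 → valid
2 of the 6 triples form a triangle.

2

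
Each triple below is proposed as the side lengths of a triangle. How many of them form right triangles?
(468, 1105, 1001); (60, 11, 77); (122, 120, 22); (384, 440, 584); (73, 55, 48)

(468,1105,1001): 468²+1001² = 1221025 = 1105² → right
(60,11,77): 11+60 ≤ 77, not a triangle
(122,120,22): 22²+120² = 14884 = 122² → right
(384,440,584): 384²+440² = 341056 = 584² → right
(73,55,48): 48²+55² = 5329 = 73² → right
4 of the 5 are right.

4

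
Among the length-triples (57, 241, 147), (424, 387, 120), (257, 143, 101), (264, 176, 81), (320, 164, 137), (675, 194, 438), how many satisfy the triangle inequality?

1

(57,147,241): 57+147 ≤ 241 → not valid
(120,387,424): 120+387 > 424 → valid
(101,143,257): 101+143 ≤ 257 → not valid
(81,176,264): 81+176 ≤ 264 → not valid
(137,164,320): 137+164 ≤ 320 → not valid
(194,438,675): 194+438 ≤ 675 → not valid
1 of the 6 triples forms a triangle.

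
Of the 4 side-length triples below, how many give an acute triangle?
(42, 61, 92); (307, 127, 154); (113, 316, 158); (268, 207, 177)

(42,61,92): 42²+61² = 5485 < 8464 = 92² → obtuse
(307,127,154): 127+154 ≤ 307, not a triangle
(113,316,158): 113+158 ≤ 316, not a triangle
(268,207,177): 177²+207² = 74178 > 71824 = 268² → acute
1 of the 4 is acute.

1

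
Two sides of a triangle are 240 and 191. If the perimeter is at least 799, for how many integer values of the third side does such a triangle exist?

63

Triangle inequality: 49 < x < 431. Perimeter ≥ 799 gives x ≥ 799 − 240 − 191 = 368.
So 368 ≤ x < 431; integers 368 through 430: 63 values.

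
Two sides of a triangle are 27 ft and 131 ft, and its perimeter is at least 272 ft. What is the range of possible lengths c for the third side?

Triangle inequality alone gives 104 < c < 158.
The perimeter condition gives c ≥ 272 − 27 − 131 = 114.
Intersecting the two: 114 ≤ c < 158.

114 ≤ c < 158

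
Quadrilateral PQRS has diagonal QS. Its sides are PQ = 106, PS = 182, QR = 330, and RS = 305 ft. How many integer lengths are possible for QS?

From triangle PQS: 76 < QS < 288.
From triangle RQS: 25 < QS < 635.
Intersection: 76 < QS < 288, so integers 77 through 287: 211 values.

211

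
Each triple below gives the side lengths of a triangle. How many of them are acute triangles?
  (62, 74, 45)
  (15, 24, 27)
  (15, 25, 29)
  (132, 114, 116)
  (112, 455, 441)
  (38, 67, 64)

5

(62,74,45): 45²+62² = 5869 > 5476 = 74² → acute
(15,24,27): 15²+24² = 801 > 729 = 27² → acute
(15,25,29): 15²+25² = 850 > 841 = 29² → acute
(132,114,116): 114²+116² = 26452 > 17424 = 132² → acute
(112,455,441): 112²+441² = 207025 = 455² → right
(38,67,64): 38²+64² = 5540 > 4489 = 67² → acute
5 of the 6 are acute.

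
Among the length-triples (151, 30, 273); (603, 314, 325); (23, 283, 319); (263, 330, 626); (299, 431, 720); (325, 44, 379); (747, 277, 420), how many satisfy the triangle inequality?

(30,151,273): 30+151 ≤ 273 → not valid
(314,325,603): 314+325 > 603 → valid
(23,283,319): 23+283 ≤ 319 → not valid
(263,330,626): 263+330 ≤ 626 → not valid
(299,431,720): 299+431 > 720 → valid
(44,325,379): 44+325 ≤ 379 → not valid
(277,420,747): 277+420 ≤ 747 → not valid
2 of the 7 triples form a triangle.

2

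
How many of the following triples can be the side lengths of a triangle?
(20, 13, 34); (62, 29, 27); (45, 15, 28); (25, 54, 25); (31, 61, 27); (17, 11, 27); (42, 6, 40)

2

(13,20,34): 13+20 ≤ 34 → not valid
(27,29,62): 27+29 ≤ 62 → not valid
(15,28,45): 15+28 ≤ 45 → not valid
(25,25,54): 25+25 ≤ 54 → not valid
(27,31,61): 27+31 ≤ 61 → not valid
(11,17,27): 11+17 > 27 → valid
(6,40,42): 6+40 > 42 → valid
2 of the 7 triples form a triangle.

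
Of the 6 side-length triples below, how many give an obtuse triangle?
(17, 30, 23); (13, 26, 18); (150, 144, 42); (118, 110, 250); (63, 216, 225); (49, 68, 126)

2

(17,30,23): 17²+23² = 818 < 900 = 30² → obtuse
(13,26,18): 13²+18² = 493 < 676 = 26² → obtuse
(150,144,42): 42²+144² = 22500 = 150² → right
(118,110,250): 110+118 ≤ 250, not a triangle
(63,216,225): 63²+216² = 50625 = 225² → right
(49,68,126): 49+68 ≤ 126, not a triangle
2 of the 6 are obtuse.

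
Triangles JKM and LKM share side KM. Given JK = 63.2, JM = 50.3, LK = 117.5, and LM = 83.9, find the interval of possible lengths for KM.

From triangle JKM: |63.2 − 50.3| < KM < 63.2 + 50.3, i.e. 12.9 < KM < 113.5.
From triangle LKM: 33.6 < KM < 201.4.
Both must hold, so KM lies in the intersection.

33.6 < KM < 113.5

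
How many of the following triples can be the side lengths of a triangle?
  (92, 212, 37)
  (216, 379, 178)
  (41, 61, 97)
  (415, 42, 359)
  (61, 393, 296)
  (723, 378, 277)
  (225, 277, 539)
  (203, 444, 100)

2

(37,92,212): 37+92 ≤ 212 → not valid
(178,216,379): 178+216 > 379 → valid
(41,61,97): 41+61 > 97 → valid
(42,359,415): 42+359 ≤ 415 → not valid
(61,296,393): 61+296 ≤ 393 → not valid
(277,378,723): 277+378 ≤ 723 → not valid
(225,277,539): 225+277 ≤ 539 → not valid
(100,203,444): 100+203 ≤ 444 → not valid
2 of the 8 triples form a triangle.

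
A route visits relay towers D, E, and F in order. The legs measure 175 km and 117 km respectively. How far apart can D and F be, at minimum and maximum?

58 ≤ DF ≤ 292 km

By the triangle inequality, |175 − 117| ≤ DF ≤ 175 + 117.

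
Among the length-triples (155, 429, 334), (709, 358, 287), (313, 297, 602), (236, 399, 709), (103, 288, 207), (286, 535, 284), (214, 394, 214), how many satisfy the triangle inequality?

5

(155,334,429): 155+334 > 429 → valid
(287,358,709): 287+358 ≤ 709 → not valid
(297,313,602): 297+313 > 602 → valid
(236,399,709): 236+399 ≤ 709 → not valid
(103,207,288): 103+207 > 288 → valid
(284,286,535): 284+286 > 535 → valid
(214,214,394): 214+214 > 394 → valid
5 of the 7 triples form a triangle.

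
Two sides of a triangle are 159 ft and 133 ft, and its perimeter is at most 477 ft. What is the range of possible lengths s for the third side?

26 < s ≤ 185

Triangle inequality alone gives 26 < s < 292.
The perimeter condition gives s ≤ 477 − 159 − 133 = 185.
Intersecting the two: 26 < s ≤ 185.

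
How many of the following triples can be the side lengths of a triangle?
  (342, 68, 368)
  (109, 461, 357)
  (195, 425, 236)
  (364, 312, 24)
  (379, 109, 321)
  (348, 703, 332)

(68,342,368): 68+342 > 368 → valid
(109,357,461): 109+357 > 461 → valid
(195,236,425): 195+236 > 425 → valid
(24,312,364): 24+312 ≤ 364 → not valid
(109,321,379): 109+321 > 379 → valid
(332,348,703): 332+348 ≤ 703 → not valid
4 of the 6 triples form a triangle.

4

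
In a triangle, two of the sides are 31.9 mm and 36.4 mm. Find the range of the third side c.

4.5 < c < 68.3

By the triangle inequality, c must be less than 31.9 + 36.4 = 68.3 and greater than |31.9 − 36.4| = 4.5.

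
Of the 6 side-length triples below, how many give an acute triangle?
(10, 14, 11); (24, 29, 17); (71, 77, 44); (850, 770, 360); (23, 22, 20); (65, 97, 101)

5

(10,14,11): 10²+11² = 221 > 196 = 14² → acute
(24,29,17): 17²+24² = 865 > 841 = 29² → acute
(71,77,44): 44²+71² = 6977 > 5929 = 77² → acute
(850,770,360): 360²+770² = 722500 = 850² → right
(23,22,20): 20²+22² = 884 > 529 = 23² → acute
(65,97,101): 65²+97² = 13634 > 10201 = 101² → acute
5 of the 6 are acute.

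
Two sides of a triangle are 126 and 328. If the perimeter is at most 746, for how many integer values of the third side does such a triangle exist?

Triangle inequality: 202 < x < 454. Perimeter ≤ 746 gives x ≤ 746 − 126 − 328 = 292.
So 202 < x ≤ 292; integers 203 through 292: 90 values.

90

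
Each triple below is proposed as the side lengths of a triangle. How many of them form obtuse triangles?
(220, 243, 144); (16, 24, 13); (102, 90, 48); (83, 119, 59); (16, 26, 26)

(220,243,144): 144²+220² = 69136 > 59049 = 243² → acute
(16,24,13): 13²+16² = 425 < 576 = 24² → obtuse
(102,90,48): 48²+90² = 10404 = 102² → right
(83,119,59): 59²+83² = 10370 < 14161 = 119² → obtuse
(16,26,26): 16²+26² = 932 > 676 = 26² → acute
2 of the 5 are obtuse.

2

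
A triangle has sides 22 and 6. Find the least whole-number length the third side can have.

17

The third side must be strictly greater than |22 − 6| = 16.
The smallest integer above 16 is 17.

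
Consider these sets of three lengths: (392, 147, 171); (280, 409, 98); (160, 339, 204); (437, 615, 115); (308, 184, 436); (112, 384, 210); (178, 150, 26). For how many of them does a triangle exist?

2

(147,171,392): 147+171 ≤ 392 → not valid
(98,280,409): 98+280 ≤ 409 → not valid
(160,204,339): 160+204 > 339 → valid
(115,437,615): 115+437 ≤ 615 → not valid
(184,308,436): 184+308 > 436 → valid
(112,210,384): 112+210 ≤ 384 → not valid
(26,150,178): 26+150 ≤ 178 → not valid
2 of the 7 triples form a triangle.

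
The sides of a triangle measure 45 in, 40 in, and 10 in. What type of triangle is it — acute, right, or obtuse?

obtuse

Compare the square of the longest side to the sum of squares of the other two: 10² + 40² = 1700 < 2025 = 45².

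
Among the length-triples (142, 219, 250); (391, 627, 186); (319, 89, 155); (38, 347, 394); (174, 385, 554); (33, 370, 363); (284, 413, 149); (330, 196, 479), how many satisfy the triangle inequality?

5

(142,219,250): 142+219 > 250 → valid
(186,391,627): 186+391 ≤ 627 → not valid
(89,155,319): 89+155 ≤ 319 → not valid
(38,347,394): 38+347 ≤ 394 → not valid
(174,385,554): 174+385 > 554 → valid
(33,363,370): 33+363 > 370 → valid
(149,284,413): 149+284 > 413 → valid
(196,330,479): 196+330 > 479 → valid
5 of the 8 triples form a triangle.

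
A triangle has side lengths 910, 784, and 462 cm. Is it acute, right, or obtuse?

Compare the square of the longest side to the sum of squares of the other two: 462² + 784² = 828100 = 910².

right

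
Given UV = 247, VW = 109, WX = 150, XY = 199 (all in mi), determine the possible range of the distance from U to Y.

The maximum is all hops collinear in one direction: 247 + 109 + 150 + 199 = 705.
The longest hop is 247; the others sum to 458. Since 247 ≤ 458, the path can fold back on itself completely, so the minimum distance is 0.

0 ≤ UY ≤ 705 mi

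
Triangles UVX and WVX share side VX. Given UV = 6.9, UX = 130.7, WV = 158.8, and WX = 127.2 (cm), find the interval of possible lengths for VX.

From triangle UVX: |6.9 − 130.7| < VX < 6.9 + 130.7, i.e. 123.8 < VX < 137.6.
From triangle WVX: 31.6 < VX < 286.0.
Both must hold, so VX lies in the intersection.

123.8 < VX < 137.6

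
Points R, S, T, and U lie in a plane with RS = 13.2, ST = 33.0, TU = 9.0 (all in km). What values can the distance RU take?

10.8 ≤ RU ≤ 55.2 km

The maximum is all hops collinear in one direction: 13.2 + 33.0 + 9.0 = 55.2.
The longest hop is 33.0; the others sum to 22.2. Folding the others back against it leaves at least 33.0 − 22.2 = 10.8.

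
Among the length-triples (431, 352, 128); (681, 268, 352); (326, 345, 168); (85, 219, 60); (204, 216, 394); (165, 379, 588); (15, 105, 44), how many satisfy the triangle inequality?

3

(128,352,431): 128+352 > 431 → valid
(268,352,681): 268+352 ≤ 681 → not valid
(168,326,345): 168+326 > 345 → valid
(60,85,219): 60+85 ≤ 219 → not valid
(204,216,394): 204+216 > 394 → valid
(165,379,588): 165+379 ≤ 588 → not valid
(15,44,105): 15+44 ≤ 105 → not valid
3 of the 7 triples form a triangle.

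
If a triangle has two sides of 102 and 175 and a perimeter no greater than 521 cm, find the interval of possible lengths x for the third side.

Triangle inequality alone gives 73 < x < 277.
The perimeter condition gives x ≤ 521 − 102 − 175 = 244.
Intersecting the two: 73 < x ≤ 244.

73 < x ≤ 244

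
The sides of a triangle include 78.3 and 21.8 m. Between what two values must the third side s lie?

56.5 < s < 100.1

By the triangle inequality, s must be less than 78.3 + 21.8 = 100.1 and greater than |78.3 − 21.8| = 56.5.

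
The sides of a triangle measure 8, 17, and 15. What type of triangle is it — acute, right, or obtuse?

Compare the square of the longest side to the sum of squares of the other two: 8² + 15² = 289 = 17².

right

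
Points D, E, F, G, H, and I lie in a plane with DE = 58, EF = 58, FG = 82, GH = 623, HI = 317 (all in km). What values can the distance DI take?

The maximum is all hops collinear in one direction: 58 + 58 + 82 + 623 + 317 = 1138.
The longest hop is 623; the others sum to 515. Folding the others back against it leaves at least 623 − 515 = 108.

108 ≤ DI ≤ 1138 km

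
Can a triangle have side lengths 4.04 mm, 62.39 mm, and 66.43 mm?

No

The two shorter sides sum to 66.43, exactly equal to the longest side 66.43.
That gives only a degenerate (flat) triangle — the inequality must be strict.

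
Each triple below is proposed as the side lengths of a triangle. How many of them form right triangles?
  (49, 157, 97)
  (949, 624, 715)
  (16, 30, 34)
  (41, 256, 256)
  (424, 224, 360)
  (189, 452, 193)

(49,157,97): 49+97 ≤ 157, not a triangle
(949,624,715): 624²+715² = 900601 = 949² → right
(16,30,34): 16²+30² = 1156 = 34² → right
(41,256,256): 41²+256² = 67217 > 65536 = 256² → acute
(424,224,360): 224²+360² = 179776 = 424² → right
(189,452,193): 189+193 ≤ 452, not a triangle
3 of the 6 are right.

3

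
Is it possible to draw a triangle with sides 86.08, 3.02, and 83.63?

Yes

The longest side is 86.08, and the other two sum to 86.65.
Since 86.65 > 86.08, the triangle inequality holds.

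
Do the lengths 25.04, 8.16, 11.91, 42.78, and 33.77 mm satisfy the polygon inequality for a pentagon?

A pentagon exists iff every side is shorter than the sum of the others — equivalently, the longest side is less than the sum of the rest.
Longest side 42.78 < 78.88 (sum of the remaining 4), so yes.

Yes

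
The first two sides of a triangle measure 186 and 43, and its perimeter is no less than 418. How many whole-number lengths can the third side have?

40

Triangle inequality: 143 < x < 229. Perimeter ≥ 418 gives x ≥ 418 − 186 − 43 = 189.
So 189 ≤ x < 229; integers 189 through 228: 40 values.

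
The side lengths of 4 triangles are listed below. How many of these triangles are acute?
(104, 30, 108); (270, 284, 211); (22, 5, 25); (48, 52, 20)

(104,30,108): 30²+104² = 11716 > 11664 = 108² → acute
(270,284,211): 211²+270² = 117421 > 80656 = 284² → acute
(22,5,25): 5²+22² = 509 < 625 = 25² → obtuse
(48,52,20): 20²+48² = 2704 = 52² → right
2 of the 4 are acute.

2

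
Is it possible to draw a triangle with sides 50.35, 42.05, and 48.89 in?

Yes

The longest side is 50.35, and the other two sum to 90.94.
Since 90.94 > 50.35, the triangle inequality holds.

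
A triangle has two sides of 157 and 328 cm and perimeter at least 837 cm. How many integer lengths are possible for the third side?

Triangle inequality: 171 < x < 485. Perimeter ≥ 837 gives x ≥ 837 − 157 − 328 = 352.
So 352 ≤ x < 485; integers 352 through 484: 133 values.

133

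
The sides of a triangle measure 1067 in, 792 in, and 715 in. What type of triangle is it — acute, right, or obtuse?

right

Compare the square of the longest side to the sum of squares of the other two: 715² + 792² = 1138489 = 1067².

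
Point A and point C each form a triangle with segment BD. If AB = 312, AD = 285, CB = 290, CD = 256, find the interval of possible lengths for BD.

34 < BD < 546

From triangle ABD: |312 − 285| < BD < 312 + 285, i.e. 27 < BD < 597.
From triangle CBD: 34 < BD < 546.
Both must hold, so BD lies in the intersection.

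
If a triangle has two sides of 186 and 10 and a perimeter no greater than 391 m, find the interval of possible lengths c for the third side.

Triangle inequality alone gives 176 < c < 196.
The perimeter condition gives c ≤ 391 − 186 − 10 = 195.
Intersecting the two: 176 < c ≤ 195.

176 < c ≤ 195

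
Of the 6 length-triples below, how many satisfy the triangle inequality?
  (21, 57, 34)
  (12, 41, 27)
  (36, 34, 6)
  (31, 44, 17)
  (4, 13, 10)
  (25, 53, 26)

3

(21,34,57): 21+34 ≤ 57 → not valid
(12,27,41): 12+27 ≤ 41 → not valid
(6,34,36): 6+34 > 36 → valid
(17,31,44): 17+31 > 44 → valid
(4,10,13): 4+10 > 13 → valid
(25,26,53): 25+26 ≤ 53 → not valid
3 of the 6 triples form a triangle.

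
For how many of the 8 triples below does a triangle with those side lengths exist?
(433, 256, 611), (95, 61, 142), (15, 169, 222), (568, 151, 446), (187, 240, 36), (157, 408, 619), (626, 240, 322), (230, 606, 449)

4

(256,433,611): 256+433 > 611 → valid
(61,95,142): 61+95 > 142 → valid
(15,169,222): 15+169 ≤ 222 → not valid
(151,446,568): 151+446 > 568 → valid
(36,187,240): 36+187 ≤ 240 → not valid
(157,408,619): 157+408 ≤ 619 → not valid
(240,322,626): 240+322 ≤ 626 → not valid
(230,449,606): 230+449 > 606 → valid
4 of the 8 triples form a triangle.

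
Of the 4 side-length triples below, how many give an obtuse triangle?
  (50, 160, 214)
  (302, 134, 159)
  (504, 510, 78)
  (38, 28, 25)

(50,160,214): 50+160 ≤ 214, not a triangle
(302,134,159): 134+159 ≤ 302, not a triangle
(504,510,78): 78²+504² = 260100 = 510² → right
(38,28,25): 25²+28² = 1409 < 1444 = 38² → obtuse
1 of the 4 is obtuse.

1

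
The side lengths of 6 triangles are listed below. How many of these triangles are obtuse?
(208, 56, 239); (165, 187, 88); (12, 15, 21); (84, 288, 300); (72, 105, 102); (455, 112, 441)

(208,56,239): 56²+208² = 46400 < 57121 = 239² → obtuse
(165,187,88): 88²+165² = 34969 = 187² → right
(12,15,21): 12²+15² = 369 < 441 = 21² → obtuse
(84,288,300): 84²+288² = 90000 = 300² → right
(72,105,102): 72²+102² = 15588 > 11025 = 105² → acute
(455,112,441): 112²+441² = 207025 = 455² → right
2 of the 6 are obtuse.

2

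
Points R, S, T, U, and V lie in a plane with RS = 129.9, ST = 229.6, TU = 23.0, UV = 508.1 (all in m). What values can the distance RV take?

The maximum is all hops collinear in one direction: 129.9 + 229.6 + 23.0 + 508.1 = 890.6.
The longest hop is 508.1; the others sum to 382.5. Folding the others back against it leaves at least 508.1 − 382.5 = 125.6.

125.6 ≤ RV ≤ 890.6 m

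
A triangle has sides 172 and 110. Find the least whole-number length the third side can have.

63

The third side must be strictly greater than |172 − 110| = 62.
The smallest integer above 62 is 63.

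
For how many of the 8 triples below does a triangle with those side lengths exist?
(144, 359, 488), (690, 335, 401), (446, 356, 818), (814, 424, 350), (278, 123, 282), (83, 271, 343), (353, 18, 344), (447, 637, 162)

5

(144,359,488): 144+359 > 488 → valid
(335,401,690): 335+401 > 690 → valid
(356,446,818): 356+446 ≤ 818 → not valid
(350,424,814): 350+424 ≤ 814 → not valid
(123,278,282): 123+278 > 282 → valid
(83,271,343): 83+271 > 343 → valid
(18,344,353): 18+344 > 353 → valid
(162,447,637): 162+447 ≤ 637 → not valid
5 of the 8 triples form a triangle.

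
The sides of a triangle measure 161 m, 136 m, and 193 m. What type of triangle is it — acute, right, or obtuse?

Compare the square of the longest side to the sum of squares of the other two: 136² + 161² = 44417 > 37249 = 193².

acute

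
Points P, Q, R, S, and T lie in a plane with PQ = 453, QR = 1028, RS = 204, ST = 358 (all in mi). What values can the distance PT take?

The maximum is all hops collinear in one direction: 453 + 1028 + 204 + 358 = 2043.
The longest hop is 1028; the others sum to 1015. Folding the others back against it leaves at least 1028 − 1015 = 13.

13 ≤ PT ≤ 2043 mi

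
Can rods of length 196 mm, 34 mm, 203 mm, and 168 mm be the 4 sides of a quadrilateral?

Yes

A quadrilateral exists iff every side is shorter than the sum of the others — equivalently, the longest side is less than the sum of the rest.
Longest side 203 < 398 (sum of the remaining 3), so yes.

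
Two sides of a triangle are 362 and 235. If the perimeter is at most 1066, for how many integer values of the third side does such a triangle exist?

342

Triangle inequality: 127 < x < 597. Perimeter ≤ 1066 gives x ≤ 1066 − 362 − 235 = 469.
So 127 < x ≤ 469; integers 128 through 469: 342 values.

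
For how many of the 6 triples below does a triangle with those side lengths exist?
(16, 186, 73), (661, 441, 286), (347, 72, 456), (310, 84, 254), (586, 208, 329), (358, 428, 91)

3

(16,73,186): 16+73 ≤ 186 → not valid
(286,441,661): 286+441 > 661 → valid
(72,347,456): 72+347 ≤ 456 → not valid
(84,254,310): 84+254 > 310 → valid
(208,329,586): 208+329 ≤ 586 → not valid
(91,358,428): 91+358 > 428 → valid
3 of the 6 triples form a triangle.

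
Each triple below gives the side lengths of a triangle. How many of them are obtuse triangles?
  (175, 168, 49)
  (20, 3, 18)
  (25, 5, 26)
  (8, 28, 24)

(175,168,49): 49²+168² = 30625 = 175² → right
(20,3,18): 3²+18² = 333 < 400 = 20² → obtuse
(25,5,26): 5²+25² = 650 < 676 = 26² → obtuse
(8,28,24): 8²+24² = 640 < 784 = 28² → obtuse
3 of the 4 are obtuse.

3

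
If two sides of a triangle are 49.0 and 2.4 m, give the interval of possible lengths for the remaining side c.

By the triangle inequality, c must be less than 49.0 + 2.4 = 51.4 and greater than |49.0 − 2.4| = 46.6.

46.6 < c < 51.4 (m)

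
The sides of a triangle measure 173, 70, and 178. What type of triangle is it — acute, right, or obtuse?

acute

Compare the square of the longest side to the sum of squares of the other two: 70² + 173² = 34829 > 31684 = 178².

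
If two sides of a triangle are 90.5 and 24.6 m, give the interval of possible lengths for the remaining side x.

65.9 < x < 115.1 (m)

By the triangle inequality, x must be less than 90.5 + 24.6 = 115.1 and greater than |90.5 − 24.6| = 65.9.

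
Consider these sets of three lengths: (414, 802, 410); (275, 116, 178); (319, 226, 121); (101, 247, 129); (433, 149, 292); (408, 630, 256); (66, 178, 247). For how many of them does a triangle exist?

5

(410,414,802): 410+414 > 802 → valid
(116,178,275): 116+178 > 275 → valid
(121,226,319): 121+226 > 319 → valid
(101,129,247): 101+129 ≤ 247 → not valid
(149,292,433): 149+292 > 433 → valid
(256,408,630): 256+408 > 630 → valid
(66,178,247): 66+178 ≤ 247 → not valid
5 of the 7 triples form a triangle.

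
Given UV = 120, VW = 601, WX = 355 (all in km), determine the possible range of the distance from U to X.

126 ≤ UX ≤ 1076 km

The maximum is all hops collinear in one direction: 120 + 601 + 355 = 1076.
The longest hop is 601; the others sum to 475. Folding the others back against it leaves at least 601 − 475 = 126.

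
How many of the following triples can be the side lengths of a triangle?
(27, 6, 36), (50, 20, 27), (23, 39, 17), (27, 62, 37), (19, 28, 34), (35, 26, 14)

4

(6,27,36): 6+27 ≤ 36 → not valid
(20,27,50): 20+27 ≤ 50 → not valid
(17,23,39): 17+23 > 39 → valid
(27,37,62): 27+37 > 62 → valid
(19,28,34): 19+28 > 34 → valid
(14,26,35): 14+26 > 35 → valid
4 of the 6 triples form a triangle.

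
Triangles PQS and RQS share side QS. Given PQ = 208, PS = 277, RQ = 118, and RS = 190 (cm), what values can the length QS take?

From triangle PQS: |208 − 277| < QS < 208 + 277, i.e. 69 < QS < 485.
From triangle RQS: 72 < QS < 308.
Both must hold, so QS lies in the intersection.

72 < QS < 308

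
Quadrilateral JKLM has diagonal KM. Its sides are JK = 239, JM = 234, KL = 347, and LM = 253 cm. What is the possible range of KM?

94 < KM < 473

From triangle JKM: |239 − 234| < KM < 239 + 234, i.e. 5 < KM < 473.
From triangle LKM: 94 < KM < 600.
Both must hold, so KM lies in the intersection.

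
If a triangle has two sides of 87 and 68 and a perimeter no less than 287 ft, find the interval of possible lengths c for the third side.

132 ≤ c < 155 ft

Triangle inequality alone gives 19 < c < 155.
The perimeter condition gives c ≥ 287 − 87 − 68 = 132.
Intersecting the two: 132 ≤ c < 155.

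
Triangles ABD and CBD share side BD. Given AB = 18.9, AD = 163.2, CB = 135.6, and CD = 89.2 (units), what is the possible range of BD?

144.3 < BD < 182.1

From triangle ABD: |18.9 − 163.2| < BD < 18.9 + 163.2, i.e. 144.3 < BD < 182.1.
From triangle CBD: 46.4 < BD < 224.8.
Both must hold, so BD lies in the intersection.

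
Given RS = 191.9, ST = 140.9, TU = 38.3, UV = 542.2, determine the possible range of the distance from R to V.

The maximum is all hops collinear in one direction: 191.9 + 140.9 + 38.3 + 542.2 = 913.3.
The longest hop is 542.2; the others sum to 371.1. Folding the others back against it leaves at least 542.2 − 371.1 = 171.1.

171.1 ≤ RV ≤ 913.3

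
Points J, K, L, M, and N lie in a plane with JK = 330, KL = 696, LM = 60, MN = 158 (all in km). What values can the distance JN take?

The maximum is all hops collinear in one direction: 330 + 696 + 60 + 158 = 1244.
The longest hop is 696; the others sum to 548. Folding the others back against it leaves at least 696 − 548 = 148.

148 ≤ JN ≤ 1244 km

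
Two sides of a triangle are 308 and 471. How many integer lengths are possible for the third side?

615

The third side lies in the open interval (163, 779).
Integers from 164 to 778 inclusive: 778 − 164 + 1 = 615.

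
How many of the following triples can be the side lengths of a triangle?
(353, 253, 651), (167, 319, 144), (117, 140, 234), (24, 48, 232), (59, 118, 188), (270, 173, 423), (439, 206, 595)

(253,353,651): 253+353 ≤ 651 → not valid
(144,167,319): 144+167 ≤ 319 → not valid
(117,140,234): 117+140 > 234 → valid
(24,48,232): 24+48 ≤ 232 → not valid
(59,118,188): 59+118 ≤ 188 → not valid
(173,270,423): 173+270 > 423 → valid
(206,439,595): 206+439 > 595 → valid
3 of the 7 triples form a triangle.

3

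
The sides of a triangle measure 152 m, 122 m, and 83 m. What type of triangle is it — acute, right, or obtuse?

Compare the square of the longest side to the sum of squares of the other two: 83² + 122² = 21773 < 23104 = 152².

obtuse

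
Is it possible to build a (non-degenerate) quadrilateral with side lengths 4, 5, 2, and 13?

No

For a quadrilateral, each side must be shorter than the sum of the others.
Here the longest side is 13, but the remaining 3 sides sum to only 11.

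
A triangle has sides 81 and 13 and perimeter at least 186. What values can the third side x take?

92 ≤ x < 94

Triangle inequality alone gives 68 < x < 94.
The perimeter condition gives x ≥ 186 − 81 − 13 = 92.
Intersecting the two: 92 ≤ x < 94.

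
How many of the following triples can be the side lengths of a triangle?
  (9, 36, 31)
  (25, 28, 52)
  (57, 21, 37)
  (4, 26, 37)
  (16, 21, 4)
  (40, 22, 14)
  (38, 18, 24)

(9,31,36): 9+31 > 36 → valid
(25,28,52): 25+28 > 52 → valid
(21,37,57): 21+37 > 57 → valid
(4,26,37): 4+26 ≤ 37 → not valid
(4,16,21): 4+16 ≤ 21 → not valid
(14,22,40): 14+22 ≤ 40 → not valid
(18,24,38): 18+24 > 38 → valid
4 of the 7 triples form a triangle.

4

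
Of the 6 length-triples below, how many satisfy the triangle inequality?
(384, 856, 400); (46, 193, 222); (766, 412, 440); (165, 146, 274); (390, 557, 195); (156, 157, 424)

4

(384,400,856): 384+400 ≤ 856 → not valid
(46,193,222): 46+193 > 222 → valid
(412,440,766): 412+440 > 766 → valid
(146,165,274): 146+165 > 274 → valid
(195,390,557): 195+390 > 557 → valid
(156,157,424): 156+157 ≤ 424 → not valid
4 of the 6 triples form a triangle.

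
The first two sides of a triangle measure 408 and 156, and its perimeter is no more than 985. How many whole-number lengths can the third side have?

Triangle inequality: 252 < x < 564. Perimeter ≤ 985 gives x ≤ 985 − 408 − 156 = 421.
So 252 < x ≤ 421; integers 253 through 421: 169 values.

169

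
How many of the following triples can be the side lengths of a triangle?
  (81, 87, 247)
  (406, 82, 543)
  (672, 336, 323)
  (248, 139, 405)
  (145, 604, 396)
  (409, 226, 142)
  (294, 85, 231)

1

(81,87,247): 81+87 ≤ 247 → not valid
(82,406,543): 82+406 ≤ 543 → not valid
(323,336,672): 323+336 ≤ 672 → not valid
(139,248,405): 139+248 ≤ 405 → not valid
(145,396,604): 145+396 ≤ 604 → not valid
(142,226,409): 142+226 ≤ 409 → not valid
(85,231,294): 85+231 > 294 → valid
1 of the 7 triples forms a triangle.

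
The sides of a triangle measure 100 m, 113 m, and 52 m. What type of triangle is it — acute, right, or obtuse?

Compare the square of the longest side to the sum of squares of the other two: 52² + 100² = 12704 < 12769 = 113².

obtuse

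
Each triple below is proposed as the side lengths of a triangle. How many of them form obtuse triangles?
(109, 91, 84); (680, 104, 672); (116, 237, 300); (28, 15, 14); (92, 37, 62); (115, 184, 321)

3

(109,91,84): 84²+91² = 15337 > 11881 = 109² → acute
(680,104,672): 104²+672² = 462400 = 680² → right
(116,237,300): 116²+237² = 69625 < 90000 = 300² → obtuse
(28,15,14): 14²+15² = 421 < 784 = 28² → obtuse
(92,37,62): 37²+62² = 5213 < 8464 = 92² → obtuse
(115,184,321): 115+184 ≤ 321, not a triangle
3 of the 6 are obtuse.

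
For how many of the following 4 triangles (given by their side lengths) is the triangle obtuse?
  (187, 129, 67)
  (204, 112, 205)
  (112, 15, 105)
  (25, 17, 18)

3

(187,129,67): 67²+129² = 21130 < 34969 = 187² → obtuse
(204,112,205): 112²+204² = 54160 > 42025 = 205² → acute
(112,15,105): 15²+105² = 11250 < 12544 = 112² → obtuse
(25,17,18): 17²+18² = 613 < 625 = 25² → obtuse
3 of the 4 are obtuse.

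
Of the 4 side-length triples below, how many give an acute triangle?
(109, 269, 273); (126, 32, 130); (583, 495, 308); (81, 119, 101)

(109,269,273): 109²+269² = 84242 > 74529 = 273² → acute
(126,32,130): 32²+126² = 16900 = 130² → right
(583,495,308): 308²+495² = 339889 = 583² → right
(81,119,101): 81²+101² = 16762 > 14161 = 119² → acute
2 of the 4 are acute.

2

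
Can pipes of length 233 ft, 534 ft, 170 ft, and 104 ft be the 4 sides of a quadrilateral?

For a quadrilateral, each side must be shorter than the sum of the others.
Here the longest side is 534, but the remaining 3 sides sum to only 507.

No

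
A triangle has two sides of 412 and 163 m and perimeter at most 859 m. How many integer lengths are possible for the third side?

Triangle inequality: 249 < x < 575. Perimeter ≤ 859 gives x ≤ 859 − 412 − 163 = 284.
So 249 < x ≤ 284; integers 250 through 284: 35 values.

35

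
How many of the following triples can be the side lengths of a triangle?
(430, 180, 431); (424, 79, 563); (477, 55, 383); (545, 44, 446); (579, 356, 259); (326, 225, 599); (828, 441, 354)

2

(180,430,431): 180+430 > 431 → valid
(79,424,563): 79+424 ≤ 563 → not valid
(55,383,477): 55+383 ≤ 477 → not valid
(44,446,545): 44+446 ≤ 545 → not valid
(259,356,579): 259+356 > 579 → valid
(225,326,599): 225+326 ≤ 599 → not valid
(354,441,828): 354+441 ≤ 828 → not valid
2 of the 7 triples form a triangle.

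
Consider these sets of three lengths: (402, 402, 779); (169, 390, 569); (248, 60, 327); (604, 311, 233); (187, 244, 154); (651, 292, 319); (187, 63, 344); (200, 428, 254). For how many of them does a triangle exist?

(402,402,779): 402+402 > 779 → valid
(169,390,569): 169+390 ≤ 569 → not valid
(60,248,327): 60+248 ≤ 327 → not valid
(233,311,604): 233+311 ≤ 604 → not valid
(154,187,244): 154+187 > 244 → valid
(292,319,651): 292+319 ≤ 651 → not valid
(63,187,344): 63+187 ≤ 344 → not valid
(200,254,428): 200+254 > 428 → valid
3 of the 8 triples form a triangle.

3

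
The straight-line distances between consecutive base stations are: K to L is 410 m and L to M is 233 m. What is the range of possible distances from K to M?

177 ≤ KM ≤ 643 m

By the triangle inequality, |410 − 233| ≤ KM ≤ 410 + 233.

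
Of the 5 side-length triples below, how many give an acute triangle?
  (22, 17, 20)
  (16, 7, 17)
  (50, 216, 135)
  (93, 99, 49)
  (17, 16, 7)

4

(22,17,20): 17²+20² = 689 > 484 = 22² → acute
(16,7,17): 7²+16² = 305 > 289 = 17² → acute
(50,216,135): 50+135 ≤ 216, not a triangle
(93,99,49): 49²+93² = 11050 > 9801 = 99² → acute
(17,16,7): 7²+16² = 305 > 289 = 17² → acute
4 of the 5 are acute.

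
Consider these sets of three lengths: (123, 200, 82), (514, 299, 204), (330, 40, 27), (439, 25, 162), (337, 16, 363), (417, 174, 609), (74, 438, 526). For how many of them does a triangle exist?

(82,123,200): 82+123 > 200 → valid
(204,299,514): 204+299 ≤ 514 → not valid
(27,40,330): 27+40 ≤ 330 → not valid
(25,162,439): 25+162 ≤ 439 → not valid
(16,337,363): 16+337 ≤ 363 → not valid
(174,417,609): 174+417 ≤ 609 → not valid
(74,438,526): 74+438 ≤ 526 → not valid
1 of the 7 triples forms a triangle.

1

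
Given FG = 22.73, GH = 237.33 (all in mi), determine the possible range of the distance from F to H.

214.60 ≤ FH ≤ 260.06 mi

By the triangle inequality, |22.73 − 237.33| ≤ FH ≤ 22.73 + 237.33.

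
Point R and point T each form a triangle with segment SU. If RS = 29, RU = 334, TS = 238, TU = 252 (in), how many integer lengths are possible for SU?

57

From triangle RSU: 305 < SU < 363.
From triangle TSU: 14 < SU < 490.
Intersection: 305 < SU < 363, so integers 306 through 362: 57 values.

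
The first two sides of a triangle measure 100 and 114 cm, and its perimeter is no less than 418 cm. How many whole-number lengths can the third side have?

10

Triangle inequality: 14 < x < 214. Perimeter ≥ 418 gives x ≥ 418 − 100 − 114 = 204.
So 204 ≤ x < 214; integers 204 through 213: 10 values.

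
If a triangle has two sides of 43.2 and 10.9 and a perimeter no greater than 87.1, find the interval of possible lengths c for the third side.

32.3 < c ≤ 33.0

Triangle inequality alone gives 32.3 < c < 54.1.
The perimeter condition gives c ≤ 87.1 − 43.2 − 10.9 = 33.0.
Intersecting the two: 32.3 < c ≤ 33.0.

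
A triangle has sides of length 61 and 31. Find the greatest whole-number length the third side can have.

91

The third side must be strictly less than 61 + 31 = 92.
The largest integer below 92 is 91.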